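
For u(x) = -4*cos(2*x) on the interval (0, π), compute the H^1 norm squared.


||u||_{H^1(0,π)}^2 = 40*π

u'(x) = 8*sin(2*x).
Expand u² and (u')² and integrate term by term on (0, π), using: for integers n ≥ 1, ∫_0^π sin²(nx) dx = ∫_0^π cos²(nx) dx = π/2; for n ≠ n', ∫_0^π sin(nx)sin(n'x) dx = ∫_0^π cos(nx)cos(n'x) dx = 0; and by product-to-sum, ∫_0^π sin(nx)cos(n'x) dx = ½∫_0^π [sin((n+n')x) + sin((n−n')x)] dx, which is 0 when n+n' is even and 2n/(n²−n'²) when n+n' is odd (it need not vanish on (0, π)).
  u² squared terms: (-4)²·∫cos(2x)² dx = 16·π/2 = 8*π.
  So ∫_0^π u² dx = 8*π.
  (u')² squared terms: (8)²·∫sin(2x)² dx = 64·π/2 = 32*π.
  So ∫_0^π (u')² dx = 32*π.
||u||_{H^1}^2 = (8*π) + (32*π) = 40*π.


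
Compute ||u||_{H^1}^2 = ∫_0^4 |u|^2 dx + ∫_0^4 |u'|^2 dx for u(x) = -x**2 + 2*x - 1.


||u||_{H^1}^2 = 1292/15

The H^1 norm (squared) on an interval (0, L) is
  ||u||_{H^1}^2 = ∫_0^L u(x)^2 dx + ∫_0^L u'(x)^2 dx.
Compute u'(x) = 2 - 2*x.
Then u(x)^2 = x**4 - 4*x**3 + 6*x**2 - 4*x + 1 and u'(x)^2 = 4*x**2 - 8*x + 4.
Integrate each monomial from 0 to 4 using ∫_0^4 c·x^n dx = c·4^(n+1)/(n+1):
  ∫_0^4 u(x)^2 dx = ∫_0^4 (x^4 - 4*x^3 + 6*x^2 - 4*x + 1) dx. Term by term:
    ∫_0^4 x^4 dx = 1024/5;  ∫_0^4 -4*x^3 dx = -256;  ∫_0^4 6*x^2 dx = 128;
    ∫_0^4 -4*x dx = -32;  ∫_0^4 1 dx = 4.
  Sum: 1024/5 − 256 + 128 − 32 + 4 = 244/5.
  ∫_0^4 u'(x)^2 dx = ∫_0^4 (4*x^2 - 8*x + 4) dx. Term by term:
    ∫_0^4 4*x^2 dx = 256/3;  ∫_0^4 -8*x dx = -64;  ∫_0^4 4 dx = 16.
  Sum: 256/3 − 64 + 16 = 112/3.
Adding: ||u||_{H^1}^2 = 244/5 + 112/3 = 1292/15.


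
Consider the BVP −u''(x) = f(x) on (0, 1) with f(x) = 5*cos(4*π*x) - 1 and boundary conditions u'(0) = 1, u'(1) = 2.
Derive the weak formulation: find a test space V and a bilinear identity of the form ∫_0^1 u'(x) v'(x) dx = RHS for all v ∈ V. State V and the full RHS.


V = H^1(0, 1) (v unrestricted at boundary; u is determined up to an additive constant); weak form: ∫_0^1 u'v' dx = ∫_0^1 (5*cos(4*π*x) - 1) v dx + 2·v(1) − v(0) for all v ∈ V.

Multiply both sides by a test function v and integrate from 0 to 1:
  ∫_0^1 −u''(x) v(x) dx = ∫_0^1 f(x) v(x) dx.
Integrate the LHS by parts once:
  ∫_0^1 −u'' v dx = −[u'(x) v(x)]_0^1 + ∫_0^1 u'(x) v'(x) dx.
Thus ∫_0^1 u'(x) v'(x) dx = ∫_0^1 f(x) v(x) dx + [u'(x) v(x)]_0^1.
Choose V so that boundary terms are either known or forced to vanish.
u has inhomogeneous Neumann u'(0) = 1, u'(1) = 2. [u' v]_0^1 = (2)·v(1) − (1)·v(0) = 2·v(1) − v(0). Take V = H^1(0, 1); boundary term becomes part of RHS.
Weak formulation: find u (satisfying any essential BC) such that ∫_0^1 u'(x) v'(x) dx = ∫_0^1 f v dx + 2·v(1) − v(0) for all v ∈ V (Neumann data are natural BCs: they enter the RHS as boundary terms).
Substituting f(x) = 5*cos(4*π*x) - 1, the right-hand side is ∫_0^1 (5*cos(4*π*x) - 1) v dx + 2·v(1) − v(0).
Compatibility check (pure Neumann): taking v ≡ 1 ∈ V gives 0 = ∫_0^1 f dx + (2) − (1), i.e. ∫_0^1 f dx must equal u'(0) − u'(1) = -1. Indeed ∫_0^1 (5*cos(4*π*x) - 1) dx = -1, so the data are compatible. The solution is then unique only up to an additive constant (fix it e.g. by requiring ∫_0^1 u dx = 0).


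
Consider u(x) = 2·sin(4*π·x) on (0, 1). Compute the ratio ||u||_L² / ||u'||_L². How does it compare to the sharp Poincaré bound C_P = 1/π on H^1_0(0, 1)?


||u||_L² / ||u'||_L² = 1/(4*π) < C_P = 1/π.

u(x) = 2·sin(4*π·x), so u'(x) = 8*π*cos(4*π*x).
Writing u(x) = A·sin(kπx/L) with A = 2 and k = 4, use ∫_0^L sin²(kπx/L) dx = L/2 and ∫_0^L cos²(kπx/L) dx = L/2.
u² = 4·sin²(4*π·x) and (u')² = 64*π^2·cos²(4*π·x), and each of sin², cos² integrates to L/2 = 1/2 over (0, 1).
∫_0^1 u² dx = 2, so ||u||_L² = sqrt(2).
∫_0^1 (u')² dx = 32*π^2, so ||u'||_L² = 4*sqrt(2)*π.
Ratio ||u||_L² / ||u'||_L² = 1/(4*π).
Sharp Poincaré constant on H^1_0(0, 1) is C_P = L/π = 1/π, achieved by sin(π·x).
This is the k = 4 harmonic; the ratio L/(kπ) is strictly less than C_P = L/π, consistent with the sharp inequality ||u||_L² ≤ C_P ||u'||_L².


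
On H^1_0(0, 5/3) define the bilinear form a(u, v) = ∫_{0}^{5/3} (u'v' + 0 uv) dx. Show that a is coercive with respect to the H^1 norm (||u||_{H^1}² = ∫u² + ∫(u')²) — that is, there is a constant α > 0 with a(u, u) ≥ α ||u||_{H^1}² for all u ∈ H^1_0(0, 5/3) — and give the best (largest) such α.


α = 9*π^2/(25 + 9*π^2)

Coercivity of a(·,·) on H^1_0(0, 5/3) means a(u, u) ≥ α ||u||_{H^1}² for every u ∈ H^1_0.
The interval has length L = 5/3, and Poincaré/coercivity depend only on L. Here a(u, u) = ∫(u')² + (0)·∫u².
Here c = 0, so a(u,u) = ∫(u')² alone. The condition a(u,u) ≥ α||u||_{H^1}² reads (1−α)∫(u')² ≥ (α−c)∫u². Any admissible α is ≤ 1 (rapidly oscillating u have ∫u²/∫(u')² → 0), and α = 1 would force 0 ≥ (1−c)∫u², impossible since c < 1; so 1−α > 0. By the sharp Poincaré inequality on H^1_0 of an interval of length L, ∫(u')² ≥ (π/L)²∫u² with equality for the first sine mode sin(π(x−x₀)/L) (x₀ the left endpoint), so the inequality holds for all u iff (1−α)(π/L)² ≥ α − c, i.e. α ≤ ((π/L)² + c)/((π/L)² + 1) = (1 + c(L/π)²)/(1 + (L/π)²). (Direct route, valid since c ≤ 0: Poincaré gives c∫u² ≥ c(L/π)²∫(u')², so a(u,u) ≥ (1 + c(L/π)²)∫(u')², while ||u||_{H^1}² ≤ (1 + (L/π)²)∫(u')²; dividing yields the same α.) With (π/L)² = 9*π^2/25 and c = 0, the largest admissible constant is α = ((π/L)² + c)/((π/L)² + 1).
Simplifying, α = 9*π^2/(25 + 9*π^2).


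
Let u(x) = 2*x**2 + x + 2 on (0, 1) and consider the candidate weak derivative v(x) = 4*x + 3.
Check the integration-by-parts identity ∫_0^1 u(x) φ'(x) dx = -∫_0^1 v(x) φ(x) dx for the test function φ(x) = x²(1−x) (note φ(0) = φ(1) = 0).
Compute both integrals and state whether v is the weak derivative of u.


LHS = -17/60, RHS = -9/20. No, v is not the weak derivative of u.

u(x) = 2*x**2 + x + 2, classical derivative u'(x) = 4*x + 1.
φ(x) = x²(1−x), so φ'(x) = x*(2 - 3*x).
Note φ(0) = φ(1) = 0, so the boundary term u·φ vanishes.
LHS = ∫_0^1 u(x) φ'(x) dx = ∫_0^1 (-6*x^4 + x^3 - 4*x^2 + 4*x) dx. Term by term:
  ∫_0^1 -6*x^4 dx = -6/5;  ∫_0^1 x^3 dx = 1/4;  ∫_0^1 -4*x^2 dx = -4/3;
  ∫_0^1 4*x dx = 2.
Sum: -6/5 + 1/4 − 4/3 + 2 = -17/60.
So LHS = -17/60.
∫_0^1 v(x) φ(x) dx = ∫_0^1 (-4*x^4 + x^3 + 3*x^2) dx. Term by term:
  ∫_0^1 -4*x^4 dx = -4/5;  ∫_0^1 x^3 dx = 1/4;  ∫_0^1 3*x^2 dx = 1.
Sum: -4/5 + 1/4 + 1 = 9/20.
So RHS = -∫_0^1 v(x) φ(x) dx = -9/20.
LHS − RHS = 1/6 ≠ 0, so the identity fails.
(For a valid weak derivative the identity must hold for EVERY test function, in particular this one. The failure shows v is NOT the weak derivative of u.)
Correct weak derivative would be u'(x) = 4*x + 1.


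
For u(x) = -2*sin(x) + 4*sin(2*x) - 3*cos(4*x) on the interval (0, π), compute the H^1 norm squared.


||u||_{H^1(0,π)}^2 = -136/5 + 241*π/2

u'(x) = 12*sin(4*x) - 2*cos(x) + 8*cos(2*x).
Expand u² and (u')² and integrate term by term on (0, π), using: for integers n ≥ 1, ∫_0^π sin²(nx) dx = ∫_0^π cos²(nx) dx = π/2; for n ≠ n', ∫_0^π sin(nx)sin(n'x) dx = ∫_0^π cos(nx)cos(n'x) dx = 0; and by product-to-sum, ∫_0^π sin(nx)cos(n'x) dx = ½∫_0^π [sin((n+n')x) + sin((n−n')x)] dx, which is 0 when n+n' is even and 2n/(n²−n'²) when n+n' is odd (it need not vanish on (0, π)).
  u² squared terms: (-3)²·∫cos(4x)² dx = 9·π/2 = 9*π/2;  (-2)²·∫sin(x)² dx = 4·π/2 = 2*π;  (4)²·∫sin(2x)² dx = 16·π/2 = 8*π.
  u² cross terms: 2·(-3)·(-2)·∫cos(4x)·sin(x) dx = 12·(-2/15) = -8/5;  2·(-3)·(4)·∫cos(4x)·sin(2x) dx = -24·(0) = 0;  2·(-2)·(4)·∫sin(x)·sin(2x) dx = -16·(0) = 0.
  So ∫_0^π u² dx = 9*π/2 + 2*π + 8*π − 8/5 + 0 + 0 = -8/5 + 29*π/2.
  (u')² squared terms: (-2)²·∫cos(x)² dx = 4·π/2 = 2*π;  (8)²·∫cos(2x)² dx = 64·π/2 = 32*π;  (12)²·∫sin(4x)² dx = 144·π/2 = 72*π.
  (u')² cross terms: 2·(-2)·(8)·∫cos(x)·cos(2x) dx = -32·(0) = 0;  2·(-2)·(12)·∫cos(x)·sin(4x) dx = -48·(8/15) = -128/5;  2·(8)·(12)·∫cos(2x)·sin(4x) dx = 192·(0) = 0.
  So ∫_0^π (u')² dx = 2*π + 32*π + 72*π + 0 − 128/5 + 0 = -128/5 + 106*π.
||u||_{H^1}^2 = (-8/5 + 29*π/2) + (-128/5 + 106*π) = -136/5 + 241*π/2.


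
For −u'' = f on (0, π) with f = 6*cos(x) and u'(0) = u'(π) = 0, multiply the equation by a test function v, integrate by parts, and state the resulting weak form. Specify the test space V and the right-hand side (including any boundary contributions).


V = H^1(0, π) (no boundary constraint on v; u is determined up to an additive constant); weak form: ∫_0^π u'v' dx = ∫_0^π (6*cos(x)) v dx for all v ∈ V.

Multiply both sides by a test function v and integrate from 0 to π:
  ∫_0^π −u''(x) v(x) dx = ∫_0^π f(x) v(x) dx.
Integrate the LHS by parts once:
  ∫_0^π −u'' v dx = −[u'(x) v(x)]_0^π + ∫_0^π u'(x) v'(x) dx.
Thus ∫_0^π u'(x) v'(x) dx = ∫_0^π f(x) v(x) dx + [u'(x) v(x)]_0^π.
Choose V so that boundary terms are either known or forced to vanish.
u has homogeneous Neumann: u'(0) = u'(π) = 0. So [u' v]_0^π = 0·v(π) − 0·v(0) = 0 for any v; take V = H^1(0, π).
Weak formulation: find u (satisfying any essential BC) such that ∫_0^π u'(x) v'(x) dx = ∫_0^π f v dx for all v ∈ V (homogeneous Neumann, so boundary terms vanish).
Substituting f(x) = 6*cos(x), the right-hand side is ∫_0^π (6*cos(x)) v dx.
Compatibility check (pure Neumann): taking v ≡ 1 ∈ V gives 0 = ∫_0^π f dx + (0) − (0), i.e. ∫_0^π f dx must equal u'(0) − u'(π) = 0. Indeed ∫_0^π (6*cos(x)) dx = 0, so the data are compatible. The solution is then unique only up to an additive constant (fix it e.g. by requiring ∫_0^π u dx = 0).


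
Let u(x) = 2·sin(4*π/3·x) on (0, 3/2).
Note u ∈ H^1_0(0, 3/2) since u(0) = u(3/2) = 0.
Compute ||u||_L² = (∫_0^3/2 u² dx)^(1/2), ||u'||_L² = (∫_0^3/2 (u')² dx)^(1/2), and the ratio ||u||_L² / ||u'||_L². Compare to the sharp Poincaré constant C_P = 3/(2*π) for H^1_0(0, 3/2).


||u||_L² / ||u'||_L² = 3/(4*π) < C_P = 3/(2*π).

u(x) = 2·sin(4*π/3·x), so u'(x) = 8*π*cos(4*π*x/3)/3.
Writing u(x) = A·sin(kπx/L) with A = 2 and k = 2, use ∫_0^L sin²(kπx/L) dx = L/2 and ∫_0^L cos²(kπx/L) dx = L/2.
u² = 4·sin²(4*π/3·x) and (u')² = 64*π^2/9·cos²(4*π/3·x), and each of sin², cos² integrates to L/2 = 3/4 over (0, 3/2).
∫_0^3/2 u² dx = 3, so ||u||_L² = sqrt(3).
∫_0^3/2 (u')² dx = 16*π^2/3, so ||u'||_L² = 4*sqrt(3)*π/3.
Ratio ||u||_L² / ||u'||_L² = 3/(4*π).
Sharp Poincaré constant on H^1_0(0, 3/2) is C_P = L/π = 3/(2*π), achieved by sin(2*π/3·x).
This is the k = 2 harmonic; the ratio L/(kπ) is strictly less than C_P = L/π, consistent with the sharp inequality ||u||_L² ≤ C_P ||u'||_L².


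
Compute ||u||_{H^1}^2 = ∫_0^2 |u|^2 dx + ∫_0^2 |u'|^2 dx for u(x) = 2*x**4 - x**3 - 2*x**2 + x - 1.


||u||_{H^1}^2 = 165808/315

The H^1 norm (squared) on an interval (0, L) is
  ||u||_{H^1}^2 = ∫_0^L u(x)^2 dx + ∫_0^L u'(x)^2 dx.
Compute u'(x) = 8*x**3 - 3*x**2 - 4*x + 1.
Then u(x)^2 = 4*x**8 - 4*x**7 - 7*x**6 + 8*x**5 - 2*x**4 - 2*x**3 + 5*x**2 - 2*x + 1 and u'(x)^2 = 64*x**6 - 48*x**5 - 55*x**4 + 40*x**3 + 10*x**2 - 8*x + 1.
Integrate each monomial from 0 to 2 using ∫_0^2 c·x^n dx = c·2^(n+1)/(n+1):
  ∫_0^2 u(x)^2 dx = ∫_0^2 (4*x^8 - 4*x^7 - 7*x^6 + 8*x^5 - 2*x^4 - 2*x^3 + 5*x^2 - 2*x + 1) dx. Term by term:
    ∫_0^2 4*x^8 dx = 2048/9;  ∫_0^2 -4*x^7 dx = -128;  ∫_0^2 -7*x^6 dx = -128;
    ∫_0^2 8*x^5 dx = 256/3;  ∫_0^2 -2*x^4 dx = -64/5;  ∫_0^2 -2*x^3 dx = -8;
    ∫_0^2 5*x^2 dx = 40/3;  ∫_0^2 -2*x dx = -4;  ∫_0^2 1 dx = 2.
  Sum: 2048/9 − 128 − 128 + 256/3 − 64/5 − 8 + 40/3 − 4 + 2 = 2134/45.
  ∫_0^2 u'(x)^2 dx = ∫_0^2 (64*x^6 - 48*x^5 - 55*x^4 + 40*x^3 + 10*x^2 - 8*x + 1) dx. Term by term:
    ∫_0^2 64*x^6 dx = 8192/7;  ∫_0^2 -48*x^5 dx = -512;  ∫_0^2 -55*x^4 dx = -352;
    ∫_0^2 40*x^3 dx = 160;  ∫_0^2 10*x^2 dx = 80/3;  ∫_0^2 -8*x dx = -16;
    ∫_0^2 1 dx = 2.
  Sum: 8192/7 − 512 − 352 + 160 + 80/3 − 16 + 2 = 10058/21.
Adding: ||u||_{H^1}^2 = 2134/45 + 10058/21 = 165808/315.


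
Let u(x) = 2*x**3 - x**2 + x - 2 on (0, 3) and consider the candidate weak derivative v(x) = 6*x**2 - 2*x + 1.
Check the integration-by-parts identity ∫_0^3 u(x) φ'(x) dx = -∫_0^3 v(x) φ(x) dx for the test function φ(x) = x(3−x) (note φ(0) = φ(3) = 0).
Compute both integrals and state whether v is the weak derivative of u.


LHS = -639/10, RHS = -639/10. Yes, v = u' weakly.

u(x) = 2*x**3 - x**2 + x - 2, classical derivative u'(x) = 6*x**2 - 2*x + 1.
φ(x) = x(3−x), so φ'(x) = 3 - 2*x.
Note φ(0) = φ(3) = 0, so the boundary term u·φ vanishes.
LHS = ∫_0^3 u(x) φ'(x) dx = ∫_0^3 (-4*x^4 + 8*x^3 - 5*x^2 + 7*x - 6) dx. Term by term:
  ∫_0^3 -4*x^4 dx = -972/5;  ∫_0^3 8*x^3 dx = 162;  ∫_0^3 -5*x^2 dx = -45;
  ∫_0^3 7*x dx = 63/2;  ∫_0^3 -6 dx = -18.
Sum: -972/5 + 162 − 45 + 63/2 − 18 = -639/10.
So LHS = -639/10.
∫_0^3 v(x) φ(x) dx = ∫_0^3 (-6*x^4 + 20*x^3 - 7*x^2 + 3*x) dx. Term by term:
  ∫_0^3 -6*x^4 dx = -1458/5;  ∫_0^3 20*x^3 dx = 405;  ∫_0^3 -7*x^2 dx = -63;
  ∫_0^3 3*x dx = 27/2.
Sum: -1458/5 + 405 − 63 + 27/2 = 639/10.
So RHS = -∫_0^3 v(x) φ(x) dx = -639/10.
LHS = RHS, so the identity holds for this test φ.
Moreover u is smooth here and v(x) = u'(x) = 6*x**2 - 2*x + 1 pointwise, so the identity holds for every test function. Hence v is the weak derivative of u.


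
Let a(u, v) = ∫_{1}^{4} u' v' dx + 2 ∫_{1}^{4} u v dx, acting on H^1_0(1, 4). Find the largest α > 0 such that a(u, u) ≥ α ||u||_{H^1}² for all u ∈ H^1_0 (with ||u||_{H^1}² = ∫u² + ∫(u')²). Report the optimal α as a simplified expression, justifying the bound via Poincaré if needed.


α = 1

Coercivity of a(·,·) on H^1_0(1, 4) means a(u, u) ≥ α ||u||_{H^1}² for every u ∈ H^1_0.
The interval has length L = 3, and Poincaré/coercivity depend only on L. Here a(u, u) = ∫(u')² + (2)·∫u².
Here c = 2 ≥ 1, so a(u,u) = ∫(u')² + c∫u² ≥ ∫(u')² + ∫u² = ||u||_{H^1}², i.e. α = 1 works. No larger α is possible: a(u,u) ≥ α||u||_{H^1}² means (1−α)∫(u')² ≥ (α−c)∫u², and for the modes u_n = sin(nπ(x−x₀)/L) (x₀ the left endpoint) one has ∫u_n²/∫(u_n')² = (L/(nπ))² → 0, so a(u_n,u_n)/||u_n||_{H^1}² → 1. Hence the optimal constant is α = 1.
Therefore α = 1.


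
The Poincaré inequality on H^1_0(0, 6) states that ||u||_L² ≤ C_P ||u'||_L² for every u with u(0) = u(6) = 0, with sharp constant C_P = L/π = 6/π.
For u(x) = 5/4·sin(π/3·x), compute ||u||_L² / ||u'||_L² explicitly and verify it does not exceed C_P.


||u||_L² / ||u'||_L² = 3/π < C_P = 6/π.

u(x) = 5/4·sin(π/3·x), so u'(x) = 5*π*cos(π*x/3)/12.
Writing u(x) = A·sin(kπx/L) with A = 5/4 and k = 2, use ∫_0^L sin²(kπx/L) dx = L/2 and ∫_0^L cos²(kπx/L) dx = L/2.
u² = 25/16·sin²(π/3·x) and (u')² = 25*π^2/144·cos²(π/3·x), and each of sin², cos² integrates to L/2 = 3 over (0, 6).
∫_0^6 u² dx = 75/16, so ||u||_L² = 5*sqrt(3)/4.
∫_0^6 (u')² dx = 25*π^2/48, so ||u'||_L² = 5*sqrt(3)*π/12.
Ratio ||u||_L² / ||u'||_L² = 3/π.
Sharp Poincaré constant on H^1_0(0, 6) is C_P = L/π = 6/π, achieved by sin(π/6·x).
This is the k = 2 harmonic; the ratio L/(kπ) is strictly less than C_P = L/π, consistent with the sharp inequality ||u||_L² ≤ C_P ||u'||_L².


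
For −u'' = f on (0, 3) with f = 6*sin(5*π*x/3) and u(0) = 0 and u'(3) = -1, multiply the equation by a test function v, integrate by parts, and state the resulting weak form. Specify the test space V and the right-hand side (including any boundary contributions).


V = {v ∈ H^1(0, 3) : v(0) = 0} (test functions vanish at x = 0 where u is specified); weak form: ∫_0^3 u'v' dx = ∫_0^3 (6*sin(5*π*x/3)) v dx − v(3) for all v ∈ V.

Multiply both sides by a test function v and integrate from 0 to 3:
  ∫_0^3 −u''(x) v(x) dx = ∫_0^3 f(x) v(x) dx.
Integrate the LHS by parts once:
  ∫_0^3 −u'' v dx = −[u'(x) v(x)]_0^3 + ∫_0^3 u'(x) v'(x) dx.
Thus ∫_0^3 u'(x) v'(x) dx = ∫_0^3 f(x) v(x) dx + [u'(x) v(x)]_0^3.
Choose V so that boundary terms are either known or forced to vanish.
Mixed BC: u(0) = 0 (Dirichlet) and u'(3) = -1 (Neumann). Define V = {v ∈ H^1(0, 3) : v(0) = 0}. Then [u' v]_0^3 = u'(3)·v(3) − u'(0)·0 = − v(3).
Weak formulation: find u (satisfying any essential BC) such that ∫_0^3 u'(x) v'(x) dx = ∫_0^3 f v dx − v(3) for all v ∈ V (Dirichlet at 0 absorbed into V; Neumann datum at x = 3 contributes the boundary term).
Substituting f(x) = 6*sin(5*π*x/3), the right-hand side is ∫_0^3 (6*sin(5*π*x/3)) v dx − v(3).


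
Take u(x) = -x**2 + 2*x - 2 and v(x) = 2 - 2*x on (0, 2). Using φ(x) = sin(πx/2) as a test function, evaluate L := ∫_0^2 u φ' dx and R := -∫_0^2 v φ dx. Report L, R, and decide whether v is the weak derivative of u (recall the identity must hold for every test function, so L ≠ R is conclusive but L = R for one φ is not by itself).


LHS = 0, RHS = 0. Yes, v = u' weakly.

u(x) = -x**2 + 2*x - 2, classical derivative u'(x) = 2 - 2*x.
φ(x) = sin(πx/2), so φ'(x) = π*cos(π*x/2)/2.
Note φ(0) = φ(2) = 0, so the boundary term u·φ vanishes.
LHS = ∫_0^2 u(x) φ'(x) dx = ∫_0^2 (-π*x^2*cos(π*x/2)/2 + π*x*cos(π*x/2) - π*cos(π*x/2)) dx. Term by term:
  ∫_0^2 -π*cos(π*x/2) dx = 0;  ∫_0^2 π*x*cos(π*x/2) dx = -8/π;  ∫_0^2 -π*x^2*cos(π*x/2)/2 dx = 8/π.
Sum: 0 − 8/π + 8/π = 0.
So LHS = 0.
∫_0^2 v(x) φ(x) dx = ∫_0^2 (-2*x*sin(π*x/2) + 2*sin(π*x/2)) dx. Term by term:
  ∫_0^2 2*sin(π*x/2) dx = 8/π;  ∫_0^2 -2*x*sin(π*x/2) dx = -8/π.
Sum: 8/π − 8/π = 0.
So RHS = -∫_0^2 v(x) φ(x) dx = 0.
LHS = RHS, so the identity holds for this test φ.
Moreover u is smooth here and v(x) = u'(x) = 2 - 2*x pointwise, so the identity holds for every test function. Hence v is the weak derivative of u.


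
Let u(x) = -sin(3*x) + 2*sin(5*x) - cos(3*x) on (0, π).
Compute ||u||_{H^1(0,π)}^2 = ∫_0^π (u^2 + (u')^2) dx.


||u||_{H^1(0,π)}^2 = 62*π

u'(x) = 3*sin(3*x) - 3*cos(3*x) + 10*cos(5*x).
Expand u² and (u')² and integrate term by term on (0, π), using: for integers n ≥ 1, ∫_0^π sin²(nx) dx = ∫_0^π cos²(nx) dx = π/2; for n ≠ n', ∫_0^π sin(nx)sin(n'x) dx = ∫_0^π cos(nx)cos(n'x) dx = 0; and by product-to-sum, ∫_0^π sin(nx)cos(n'x) dx = ½∫_0^π [sin((n+n')x) + sin((n−n')x)] dx, which is 0 when n+n' is even and 2n/(n²−n'²) when n+n' is odd (it need not vanish on (0, π)).
  u² squared terms: (-1)²·∫cos(3x)² dx = 1·π/2 = π/2;  (-1)²·∫sin(3x)² dx = 1·π/2 = π/2;  (2)²·∫sin(5x)² dx = 4·π/2 = 2*π.
  u² cross terms: 2·(-1)·(-1)·∫cos(3x)·sin(3x) dx = 2·(0) = 0;  2·(-1)·(2)·∫cos(3x)·sin(5x) dx = -4·(0) = 0;  2·(-1)·(2)·∫sin(3x)·sin(5x) dx = -4·(0) = 0.
  So ∫_0^π u² dx = π/2 + π/2 + 2*π + 0 + 0 + 0 = 3*π.
  (u')² squared terms: (-3)²·∫cos(3x)² dx = 9·π/2 = 9*π/2;  (3)²·∫sin(3x)² dx = 9·π/2 = 9*π/2;  (10)²·∫cos(5x)² dx = 100·π/2 = 50*π.
  (u')² cross terms: 2·(-3)·(3)·∫cos(3x)·sin(3x) dx = -18·(0) = 0;  2·(-3)·(10)·∫cos(3x)·cos(5x) dx = -60·(0) = 0;  2·(3)·(10)·∫sin(3x)·cos(5x) dx = 60·(0) = 0.
  So ∫_0^π (u')² dx = 9*π/2 + 9*π/2 + 50*π + 0 + 0 + 0 = 59*π.
||u||_{H^1}^2 = (3*π) + (59*π) = 62*π.


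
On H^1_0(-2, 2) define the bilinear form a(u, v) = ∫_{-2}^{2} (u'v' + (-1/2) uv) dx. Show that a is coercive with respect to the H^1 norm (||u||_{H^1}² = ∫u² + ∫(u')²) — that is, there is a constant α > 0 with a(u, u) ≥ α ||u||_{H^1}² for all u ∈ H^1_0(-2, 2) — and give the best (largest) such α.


α = (-8 + π^2)/(π^2 + 16)

Coercivity of a(·,·) on H^1_0(-2, 2) means a(u, u) ≥ α ||u||_{H^1}² for every u ∈ H^1_0.
The interval has length L = 4, and Poincaré/coercivity depend only on L. Here a(u, u) = ∫(u')² + (-1/2)·∫u².
Here c = -1/2 < 0 with |c| < (π/L)² = π^2/16, so coercivity still holds. The condition a(u,u) ≥ α||u||_{H^1}² reads (1−α)∫(u')² ≥ (α−c)∫u². Any admissible α is ≤ 1 (rapidly oscillating u have ∫u²/∫(u')² → 0), and α = 1 would force 0 ≥ (1−c)∫u², impossible since c < 1; so 1−α > 0. By the sharp Poincaré inequality on H^1_0 of an interval of length L, ∫(u')² ≥ (π/L)²∫u² with equality for the first sine mode sin(π(x−x₀)/L) (x₀ the left endpoint), so the inequality holds for all u iff (1−α)(π/L)² ≥ α − c, i.e. α ≤ ((π/L)² + c)/((π/L)² + 1) = (1 + c(L/π)²)/(1 + (L/π)²). (Direct route, valid since c ≤ 0: Poincaré gives c∫u² ≥ c(L/π)²∫(u')², so a(u,u) ≥ (1 + c(L/π)²)∫(u')², while ||u||_{H^1}² ≤ (1 + (L/π)²)∫(u')²; dividing yields the same α.) With (π/L)² = π^2/16 and c = -1/2, the largest admissible constant is α = ((π/L)² + c)/((π/L)² + 1).
Simplifying, α = (-8 + π^2)/(π^2 + 16).


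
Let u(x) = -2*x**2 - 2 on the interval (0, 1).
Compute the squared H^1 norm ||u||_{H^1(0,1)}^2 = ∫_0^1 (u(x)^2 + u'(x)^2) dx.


||u||_{H^1}^2 = 64/5

The H^1 norm (squared) on an interval (0, L) is
  ||u||_{H^1}^2 = ∫_0^L u(x)^2 dx + ∫_0^L u'(x)^2 dx.
Compute u'(x) = -4*x.
Then u(x)^2 = 4*x**4 + 8*x**2 + 4 and u'(x)^2 = 16*x**2.
Integrate each monomial from 0 to 1 using ∫_0^1 c·x^n dx = c·1^(n+1)/(n+1):
  ∫_0^1 u(x)^2 dx = ∫_0^1 (4*x^4 + 8*x^2 + 4) dx. Term by term:
    ∫_0^1 4*x^4 dx = 4/5;  ∫_0^1 8*x^2 dx = 8/3;  ∫_0^1 4 dx = 4.
  Sum: 4/5 + 8/3 + 4 = 112/15.
  ∫_0^1 u'(x)^2 dx = ∫_0^1 (16*x^2) dx. Term by term:
    ∫_0^1 16*x^2 dx = 16/3.
Adding: ||u||_{H^1}^2 = 112/15 + 16/3 = 64/5.


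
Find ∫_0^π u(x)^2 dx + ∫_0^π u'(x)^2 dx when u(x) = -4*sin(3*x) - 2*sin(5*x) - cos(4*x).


||u||_{H^1(0,π)}^2 = -2584/63 + 281*π/2

u'(x) = 4*sin(4*x) - 12*cos(3*x) - 10*cos(5*x).
Expand u² and (u')² and integrate term by term on (0, π), using: for integers n ≥ 1, ∫_0^π sin²(nx) dx = ∫_0^π cos²(nx) dx = π/2; for n ≠ n', ∫_0^π sin(nx)sin(n'x) dx = ∫_0^π cos(nx)cos(n'x) dx = 0; and by product-to-sum, ∫_0^π sin(nx)cos(n'x) dx = ½∫_0^π [sin((n+n')x) + sin((n−n')x)] dx, which is 0 when n+n' is even and 2n/(n²−n'²) when n+n' is odd (it need not vanish on (0, π)).
  u² squared terms: (-1)²·∫cos(4x)² dx = 1·π/2 = π/2;  (-4)²·∫sin(3x)² dx = 16·π/2 = 8*π;  (-2)²·∫sin(5x)² dx = 4·π/2 = 2*π.
  u² cross terms: 2·(-1)·(-4)·∫cos(4x)·sin(3x) dx = 8·(-6/7) = -48/7;  2·(-1)·(-2)·∫cos(4x)·sin(5x) dx = 4·(10/9) = 40/9;  2·(-4)·(-2)·∫sin(3x)·sin(5x) dx = 16·(0) = 0.
  So ∫_0^π u² dx = π/2 + 8*π + 2*π − 48/7 + 40/9 + 0 = -152/63 + 21*π/2.
  (u')² squared terms: (-12)²·∫cos(3x)² dx = 144·π/2 = 72*π;  (-10)²·∫cos(5x)² dx = 100·π/2 = 50*π;  (4)²·∫sin(4x)² dx = 16·π/2 = 8*π.
  (u')² cross terms: 2·(-12)·(-10)·∫cos(3x)·cos(5x) dx = 240·(0) = 0;  2·(-12)·(4)·∫cos(3x)·sin(4x) dx = -96·(8/7) = -768/7;  2·(-10)·(4)·∫cos(5x)·sin(4x) dx = -80·(-8/9) = 640/9.
  So ∫_0^π (u')² dx = 72*π + 50*π + 8*π + 0 − 768/7 + 640/9 = -2432/63 + 130*π.
||u||_{H^1}^2 = (-152/63 + 21*π/2) + (-2432/63 + 130*π) = -2584/63 + 281*π/2.


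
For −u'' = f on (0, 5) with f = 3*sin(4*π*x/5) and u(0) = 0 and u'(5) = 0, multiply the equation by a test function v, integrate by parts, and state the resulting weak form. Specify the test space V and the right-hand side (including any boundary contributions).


V = {v ∈ H^1(0, 5) : v(0) = 0} (test functions vanish at x = 0 where u is specified); weak form: ∫_0^5 u'v' dx = ∫_0^5 (3*sin(4*π*x/5)) v dx for all v ∈ V.

Multiply both sides by a test function v and integrate from 0 to 5:
  ∫_0^5 −u''(x) v(x) dx = ∫_0^5 f(x) v(x) dx.
Integrate the LHS by parts once:
  ∫_0^5 −u'' v dx = −[u'(x) v(x)]_0^5 + ∫_0^5 u'(x) v'(x) dx.
Thus ∫_0^5 u'(x) v'(x) dx = ∫_0^5 f(x) v(x) dx + [u'(x) v(x)]_0^5.
Choose V so that boundary terms are either known or forced to vanish.
Mixed BC: u(0) = 0 (Dirichlet) and u'(5) = 0 (Neumann). Define V = {v ∈ H^1(0, 5) : v(0) = 0}. Then [u' v]_0^5 = u'(5)·v(5) − u'(0)·0 = 0.
Weak formulation: find u (satisfying any essential BC) such that ∫_0^5 u'(x) v'(x) dx = ∫_0^5 f v dx for all v ∈ V (Dirichlet at 0 absorbed into V; the Neumann datum at x = 5 is zero, so no boundary term remains).
Substituting f(x) = 3*sin(4*π*x/5), the right-hand side is ∫_0^5 (3*sin(4*π*x/5)) v dx.


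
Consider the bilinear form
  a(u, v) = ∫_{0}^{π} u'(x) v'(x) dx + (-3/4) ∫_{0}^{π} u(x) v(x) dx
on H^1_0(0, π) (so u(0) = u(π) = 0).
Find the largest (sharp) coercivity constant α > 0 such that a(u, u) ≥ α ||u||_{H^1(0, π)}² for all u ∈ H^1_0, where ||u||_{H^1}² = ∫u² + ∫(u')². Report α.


α = 1/8

Coercivity of a(·,·) on H^1_0(0, π) means a(u, u) ≥ α ||u||_{H^1}² for every u ∈ H^1_0.
The interval has length L = π, and Poincaré/coercivity depend only on L. Here a(u, u) = ∫(u')² + (-3/4)·∫u².
Here c = -3/4 < 0 with |c| < (π/L)² = 1, so coercivity still holds. The condition a(u,u) ≥ α||u||_{H^1}² reads (1−α)∫(u')² ≥ (α−c)∫u². Any admissible α is ≤ 1 (rapidly oscillating u have ∫u²/∫(u')² → 0), and α = 1 would force 0 ≥ (1−c)∫u², impossible since c < 1; so 1−α > 0. By the sharp Poincaré inequality on H^1_0 of an interval of length L, ∫(u')² ≥ (π/L)²∫u² with equality for the first sine mode sin(π(x−x₀)/L) (x₀ the left endpoint), so the inequality holds for all u iff (1−α)(π/L)² ≥ α − c, i.e. α ≤ ((π/L)² + c)/((π/L)² + 1) = (1 + c(L/π)²)/(1 + (L/π)²). (Direct route, valid since c ≤ 0: Poincaré gives c∫u² ≥ c(L/π)²∫(u')², so a(u,u) ≥ (1 + c(L/π)²)∫(u')², while ||u||_{H^1}² ≤ (1 + (L/π)²)∫(u')²; dividing yields the same α.) With (π/L)² = 1 and c = -3/4, the largest admissible constant is α = ((π/L)² + c)/((π/L)² + 1).
Simplifying, α = 1/8.


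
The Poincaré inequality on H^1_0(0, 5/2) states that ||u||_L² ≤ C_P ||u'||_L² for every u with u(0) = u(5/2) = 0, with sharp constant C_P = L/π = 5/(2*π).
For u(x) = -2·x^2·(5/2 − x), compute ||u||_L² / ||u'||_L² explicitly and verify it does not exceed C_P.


||u||_L² / ||u'||_L² = 5*sqrt(14)/28 < C_P = 5/(2*π).

u(x) = -2·x^2·(5/2 − x), so u'(x) = 2*x*(3*x - 5).
u(x) = -2·x^2·(5/2 − x) vanishes at x = 0 and x = 5/2, so u ∈ H^1_0(0, 5/2). Differentiate via the product rule and integrate the resulting polynomials term by term.
  ∫_0^5/2 u² dx = ∫_0^5/2 (4*x^6 - 20*x^5 + 25*x^4) dx. Term by term:
    ∫_0^5/2 4*x^6 dx = 78125/224;  ∫_0^5/2 -20*x^5 dx = -78125/96;  ∫_0^5/2 25*x^4 dx = 15625/32.
  Sum: 78125/224 − 78125/96 + 15625/32 = 15625/672.
  ∫_0^5/2 (u')² dx = ∫_0^5/2 (36*x^4 - 120*x^3 + 100*x^2) dx. Term by term:
    ∫_0^5/2 36*x^4 dx = 5625/8;  ∫_0^5/2 -120*x^3 dx = -9375/8;  ∫_0^5/2 100*x^2 dx = 3125/6.
  Sum: 5625/8 − 9375/8 + 3125/6 = 625/12.
∫_0^5/2 u² dx = 15625/672, so ||u||_L² = 125*sqrt(42)/168.
∫_0^5/2 (u')² dx = 625/12, so ||u'||_L² = 25*sqrt(3)/6.
Ratio ||u||_L² / ||u'||_L² = 5*sqrt(14)/28.
Sharp Poincaré constant on H^1_0(0, 5/2) is C_P = L/π = 5/(2*π), achieved by sin(2*π/5·x).
A polynomial bump cannot attain the sharp Poincaré constant (only the first sine eigenfunction does), so the ratio is strictly less than C_P, consistent with ||u||_L² ≤ C_P ||u'||_L².


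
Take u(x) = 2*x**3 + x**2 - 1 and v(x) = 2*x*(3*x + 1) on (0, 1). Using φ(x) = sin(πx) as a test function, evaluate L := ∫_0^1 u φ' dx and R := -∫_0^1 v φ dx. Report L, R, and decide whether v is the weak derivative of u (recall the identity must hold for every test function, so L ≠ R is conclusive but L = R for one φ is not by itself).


LHS = -8/π + 24/π^3, RHS = -8/π + 24/π^3. Yes, v = u' weakly.

u(x) = 2*x**3 + x**2 - 1, classical derivative u'(x) = 6*x**2 + 2*x.
φ(x) = sin(πx), so φ'(x) = π*cos(π*x).
Note φ(0) = φ(1) = 0, so the boundary term u·φ vanishes.
LHS = ∫_0^1 u(x) φ'(x) dx = ∫_0^1 (2*π*x^3*cos(π*x) + π*x^2*cos(π*x) - π*cos(π*x)) dx. Term by term:
  ∫_0^1 -π*cos(π*x) dx = 0;  ∫_0^1 π*x^2*cos(π*x) dx = -2/π;  ∫_0^1 2*π*x^3*cos(π*x) dx = -6/π + 24/π^3.
Sum: 0 − 2/π + -6/π + 24/π^3 = -8/π + 24/π^3.
So LHS = -8/π + 24/π^3.
∫_0^1 v(x) φ(x) dx = ∫_0^1 (6*x^2*sin(π*x) + 2*x*sin(π*x)) dx. Term by term:
  ∫_0^1 2*x*sin(π*x) dx = 2/π;  ∫_0^1 6*x^2*sin(π*x) dx = -24/π^3 + 6/π.
Sum: 2/π + -24/π^3 + 6/π = -24/π^3 + 8/π.
So RHS = -∫_0^1 v(x) φ(x) dx = -8/π + 24/π^3.
LHS = RHS, so the identity holds for this test φ.
Moreover u is smooth here and v(x) = u'(x) = 6*x**2 + 2*x pointwise, so the identity holds for every test function. Hence v is the weak derivative of u.


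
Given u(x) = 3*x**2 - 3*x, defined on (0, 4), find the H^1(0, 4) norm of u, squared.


||u||_{H^1}^2 = 6996/5

The H^1 norm (squared) on an interval (0, L) is
  ||u||_{H^1}^2 = ∫_0^L u(x)^2 dx + ∫_0^L u'(x)^2 dx.
Compute u'(x) = 6*x - 3.
Then u(x)^2 = 9*x**4 - 18*x**3 + 9*x**2 and u'(x)^2 = 36*x**2 - 36*x + 9.
Integrate each monomial from 0 to 4 using ∫_0^4 c·x^n dx = c·4^(n+1)/(n+1):
  ∫_0^4 u(x)^2 dx = ∫_0^4 (9*x^4 - 18*x^3 + 9*x^2) dx. Term by term:
    ∫_0^4 9*x^4 dx = 9216/5;  ∫_0^4 -18*x^3 dx = -1152;  ∫_0^4 9*x^2 dx = 192.
  Sum: 9216/5 − 1152 + 192 = 4416/5.
  ∫_0^4 u'(x)^2 dx = ∫_0^4 (36*x^2 - 36*x + 9) dx. Term by term:
    ∫_0^4 36*x^2 dx = 768;  ∫_0^4 -36*x dx = -288;  ∫_0^4 9 dx = 36.
  Sum: 768 − 288 + 36 = 516.
Adding: ||u||_{H^1}^2 = 4416/5 + 516 = 6996/5.


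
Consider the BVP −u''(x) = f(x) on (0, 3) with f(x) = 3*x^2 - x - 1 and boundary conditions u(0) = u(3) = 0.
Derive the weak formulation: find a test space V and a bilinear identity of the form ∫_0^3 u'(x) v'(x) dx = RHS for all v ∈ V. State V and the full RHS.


V = H^1_0(0, 3) (so v(0) = v(3) = 0); weak form: ∫_0^3 u'v' dx = ∫_0^3 (3*x^2 - x - 1) v dx for all v ∈ V.

Multiply both sides by a test function v and integrate from 0 to 3:
  ∫_0^3 −u''(x) v(x) dx = ∫_0^3 f(x) v(x) dx.
Integrate the LHS by parts once:
  ∫_0^3 −u'' v dx = −[u'(x) v(x)]_0^3 + ∫_0^3 u'(x) v'(x) dx.
Thus ∫_0^3 u'(x) v'(x) dx = ∫_0^3 f(x) v(x) dx + [u'(x) v(x)]_0^3.
Choose V so that boundary terms are either known or forced to vanish.
u is Dirichlet: u(0) = u(3) = 0. Let V = H^1_0(0, 3); then v(0) = v(3) = 0, and [u' v]_0^3 = 0.
Weak formulation: find u (satisfying any essential BC) such that ∫_0^3 u'(x) v'(x) dx = ∫_0^3 f v dx for all v ∈ V.
Substituting f(x) = 3*x^2 - x - 1, the right-hand side is ∫_0^3 (3*x^2 - x - 1) v dx.


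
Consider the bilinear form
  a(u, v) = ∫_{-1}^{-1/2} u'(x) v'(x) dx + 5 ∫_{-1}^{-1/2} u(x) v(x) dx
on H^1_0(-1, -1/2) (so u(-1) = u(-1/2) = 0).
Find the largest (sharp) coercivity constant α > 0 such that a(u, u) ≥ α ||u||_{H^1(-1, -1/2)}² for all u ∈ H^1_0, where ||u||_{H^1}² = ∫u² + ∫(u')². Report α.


α = 1

Coercivity of a(·,·) on H^1_0(-1, -1/2) means a(u, u) ≥ α ||u||_{H^1}² for every u ∈ H^1_0.
The interval has length L = 1/2, and Poincaré/coercivity depend only on L. Here a(u, u) = ∫(u')² + (5)·∫u².
Here c = 5 ≥ 1, so a(u,u) = ∫(u')² + c∫u² ≥ ∫(u')² + ∫u² = ||u||_{H^1}², i.e. α = 1 works. No larger α is possible: a(u,u) ≥ α||u||_{H^1}² means (1−α)∫(u')² ≥ (α−c)∫u², and for the modes u_n = sin(nπ(x−x₀)/L) (x₀ the left endpoint) one has ∫u_n²/∫(u_n')² = (L/(nπ))² → 0, so a(u_n,u_n)/||u_n||_{H^1}² → 1. Hence the optimal constant is α = 1.
Therefore α = 1.


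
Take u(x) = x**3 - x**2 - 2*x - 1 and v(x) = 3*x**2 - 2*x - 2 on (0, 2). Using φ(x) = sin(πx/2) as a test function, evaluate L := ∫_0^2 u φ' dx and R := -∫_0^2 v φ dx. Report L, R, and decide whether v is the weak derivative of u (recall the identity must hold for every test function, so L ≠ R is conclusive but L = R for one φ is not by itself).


LHS = -8/π + 96/π^3, RHS = -8/π + 96/π^3. Yes, v = u' weakly.

u(x) = x**3 - x**2 - 2*x - 1, classical derivative u'(x) = 3*x**2 - 2*x - 2.
φ(x) = sin(πx/2), so φ'(x) = π*cos(π*x/2)/2.
Note φ(0) = φ(2) = 0, so the boundary term u·φ vanishes.
LHS = ∫_0^2 u(x) φ'(x) dx = ∫_0^2 (π*x^3*cos(π*x/2)/2 - π*x^2*cos(π*x/2)/2 - π*x*cos(π*x/2) - π*cos(π*x/2)/2) dx. Term by term:
  ∫_0^2 -π*cos(π*x/2)/2 dx = 0;  ∫_0^2 π*x^3*cos(π*x/2)/2 dx = -24/π + 96/π^3;  ∫_0^2 -π*x*cos(π*x/2) dx = 8/π;
  ∫_0^2 -π*x^2*cos(π*x/2)/2 dx = 8/π.
Sum: 0 + -24/π + 96/π^3 + 8/π + 8/π = -8/π + 96/π^3.
So LHS = -8/π + 96/π^3.
∫_0^2 v(x) φ(x) dx = ∫_0^2 (3*x^2*sin(π*x/2) - 2*x*sin(π*x/2) - 2*sin(π*x/2)) dx. Term by term:
  ∫_0^2 -2*sin(π*x/2) dx = -8/π;  ∫_0^2 -2*x*sin(π*x/2) dx = -8/π;  ∫_0^2 3*x^2*sin(π*x/2) dx = -96/π^3 + 24/π.
Sum: -8/π − 8/π + -96/π^3 + 24/π = -96/π^3 + 8/π.
So RHS = -∫_0^2 v(x) φ(x) dx = -8/π + 96/π^3.
LHS = RHS, so the identity holds for this test φ.
Moreover u is smooth here and v(x) = u'(x) = 3*x**2 - 2*x - 2 pointwise, so the identity holds for every test function. Hence v is the weak derivative of u.


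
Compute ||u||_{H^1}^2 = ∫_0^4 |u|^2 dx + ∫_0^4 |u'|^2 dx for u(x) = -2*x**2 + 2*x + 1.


||u||_{H^1}^2 = 8588/15

The H^1 norm (squared) on an interval (0, L) is
  ||u||_{H^1}^2 = ∫_0^L u(x)^2 dx + ∫_0^L u'(x)^2 dx.
Compute u'(x) = 2 - 4*x.
Then u(x)^2 = 4*x**4 - 8*x**3 + 4*x + 1 and u'(x)^2 = 16*x**2 - 16*x + 4.
Integrate each monomial from 0 to 4 using ∫_0^4 c·x^n dx = c·4^(n+1)/(n+1):
  ∫_0^4 u(x)^2 dx = ∫_0^4 (4*x^4 - 8*x^3 + 4*x + 1) dx. Term by term:
    ∫_0^4 4*x^4 dx = 4096/5;  ∫_0^4 -8*x^3 dx = -512;  ∫_0^4 4*x dx = 32;
    ∫_0^4 1 dx = 4.
  Sum: 4096/5 − 512 + 32 + 4 = 1716/5.
  ∫_0^4 u'(x)^2 dx = ∫_0^4 (16*x^2 - 16*x + 4) dx. Term by term:
    ∫_0^4 16*x^2 dx = 1024/3;  ∫_0^4 -16*x dx = -128;  ∫_0^4 4 dx = 16.
  Sum: 1024/3 − 128 + 16 = 688/3.
Adding: ||u||_{H^1}^2 = 1716/5 + 688/3 = 8588/15.


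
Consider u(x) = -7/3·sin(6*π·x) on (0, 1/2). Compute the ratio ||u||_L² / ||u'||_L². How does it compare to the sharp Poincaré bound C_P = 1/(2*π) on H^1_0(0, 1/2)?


||u||_L² / ||u'||_L² = 1/(6*π) < C_P = 1/(2*π).

u(x) = -7/3·sin(6*π·x), so u'(x) = -14*π*cos(6*π*x).
Writing u(x) = A·sin(kπx/L) with A = -7/3 and k = 3, use ∫_0^L sin²(kπx/L) dx = L/2 and ∫_0^L cos²(kπx/L) dx = L/2.
u² = 49/9·sin²(6*π·x) and (u')² = 196*π^2·cos²(6*π·x), and each of sin², cos² integrates to L/2 = 1/4 over (0, 1/2).
∫_0^1/2 u² dx = 49/36, so ||u||_L² = 7/6.
∫_0^1/2 (u')² dx = 49*π^2, so ||u'||_L² = 7*π.
Ratio ||u||_L² / ||u'||_L² = 1/(6*π).
Sharp Poincaré constant on H^1_0(0, 1/2) is C_P = L/π = 1/(2*π), achieved by sin(2*π·x).
This is the k = 3 harmonic; the ratio L/(kπ) is strictly less than C_P = L/π, consistent with the sharp inequality ||u||_L² ≤ C_P ||u'||_L².


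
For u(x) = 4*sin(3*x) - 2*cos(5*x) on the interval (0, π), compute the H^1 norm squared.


||u||_{H^1(0,π)}^2 = 132*π

u'(x) = 10*sin(5*x) + 12*cos(3*x).
Expand u² and (u')² and integrate term by term on (0, π), using: for integers n ≥ 1, ∫_0^π sin²(nx) dx = ∫_0^π cos²(nx) dx = π/2; for n ≠ n', ∫_0^π sin(nx)sin(n'x) dx = ∫_0^π cos(nx)cos(n'x) dx = 0; and by product-to-sum, ∫_0^π sin(nx)cos(n'x) dx = ½∫_0^π [sin((n+n')x) + sin((n−n')x)] dx, which is 0 when n+n' is even and 2n/(n²−n'²) when n+n' is odd (it need not vanish on (0, π)).
  u² squared terms: (-2)²·∫cos(5x)² dx = 4·π/2 = 2*π;  (4)²·∫sin(3x)² dx = 16·π/2 = 8*π.
  u² cross terms: 2·(-2)·(4)·∫cos(5x)·sin(3x) dx = -16·(0) = 0.
  So ∫_0^π u² dx = 2*π + 8*π + 0 = 10*π.
  (u')² squared terms: (10)²·∫sin(5x)² dx = 100·π/2 = 50*π;  (12)²·∫cos(3x)² dx = 144·π/2 = 72*π.
  (u')² cross terms: 2·(10)·(12)·∫sin(5x)·cos(3x) dx = 240·(0) = 0.
  So ∫_0^π (u')² dx = 50*π + 72*π + 0 = 122*π.
||u||_{H^1}^2 = (10*π) + (122*π) = 132*π.


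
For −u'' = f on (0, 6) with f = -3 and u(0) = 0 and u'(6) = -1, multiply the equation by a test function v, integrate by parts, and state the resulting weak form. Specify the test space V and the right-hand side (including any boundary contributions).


V = {v ∈ H^1(0, 6) : v(0) = 0} (test functions vanish at x = 0 where u is specified); weak form: ∫_0^6 u'v' dx = ∫_0^6 (-3) v dx − v(6) for all v ∈ V.

Multiply both sides by a test function v and integrate from 0 to 6:
  ∫_0^6 −u''(x) v(x) dx = ∫_0^6 f(x) v(x) dx.
Integrate the LHS by parts once:
  ∫_0^6 −u'' v dx = −[u'(x) v(x)]_0^6 + ∫_0^6 u'(x) v'(x) dx.
Thus ∫_0^6 u'(x) v'(x) dx = ∫_0^6 f(x) v(x) dx + [u'(x) v(x)]_0^6.
Choose V so that boundary terms are either known or forced to vanish.
Mixed BC: u(0) = 0 (Dirichlet) and u'(6) = -1 (Neumann). Define V = {v ∈ H^1(0, 6) : v(0) = 0}. Then [u' v]_0^6 = u'(6)·v(6) − u'(0)·0 = − v(6).
Weak formulation: find u (satisfying any essential BC) such that ∫_0^6 u'(x) v'(x) dx = ∫_0^6 f v dx − v(6) for all v ∈ V (Dirichlet at 0 absorbed into V; Neumann datum at x = 6 contributes the boundary term).
Substituting f(x) = -3, the right-hand side is ∫_0^6 (-3) v dx − v(6).


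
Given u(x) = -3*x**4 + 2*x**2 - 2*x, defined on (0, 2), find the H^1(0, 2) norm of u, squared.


||u||_{H^1}^2 = 278696/105

The H^1 norm (squared) on an interval (0, L) is
  ||u||_{H^1}^2 = ∫_0^L u(x)^2 dx + ∫_0^L u'(x)^2 dx.
Compute u'(x) = -12*x**3 + 4*x - 2.
Then u(x)^2 = 9*x**8 - 12*x**6 + 12*x**5 + 4*x**4 - 8*x**3 + 4*x**2 and u'(x)^2 = 144*x**6 - 96*x**4 + 48*x**3 + 16*x**2 - 16*x + 4.
Integrate each monomial from 0 to 2 using ∫_0^2 c·x^n dx = c·2^(n+1)/(n+1):
  ∫_0^2 u(x)^2 dx = ∫_0^2 (9*x^8 - 12*x^6 + 12*x^5 + 4*x^4 - 8*x^3 + 4*x^2) dx. Term by term:
    ∫_0^2 9*x^8 dx = 512;  ∫_0^2 -12*x^6 dx = -1536/7;  ∫_0^2 12*x^5 dx = 128;
    ∫_0^2 4*x^4 dx = 128/5;  ∫_0^2 -8*x^3 dx = -32;  ∫_0^2 4*x^2 dx = 32/3.
  Sum: 512 − 1536/7 + 128 + 128/5 − 32 + 32/3 = 44608/105.
  ∫_0^2 u'(x)^2 dx = ∫_0^2 (144*x^6 - 96*x^4 + 48*x^3 + 16*x^2 - 16*x + 4) dx. Term by term:
    ∫_0^2 144*x^6 dx = 18432/7;  ∫_0^2 -96*x^4 dx = -3072/5;  ∫_0^2 48*x^3 dx = 192;
    ∫_0^2 16*x^2 dx = 128/3;  ∫_0^2 -16*x dx = -32;  ∫_0^2 4 dx = 8.
  Sum: 18432/7 − 3072/5 + 192 + 128/3 − 32 + 8 = 234088/105.
Adding: ||u||_{H^1}^2 = 44608/105 + 234088/105 = 278696/105.


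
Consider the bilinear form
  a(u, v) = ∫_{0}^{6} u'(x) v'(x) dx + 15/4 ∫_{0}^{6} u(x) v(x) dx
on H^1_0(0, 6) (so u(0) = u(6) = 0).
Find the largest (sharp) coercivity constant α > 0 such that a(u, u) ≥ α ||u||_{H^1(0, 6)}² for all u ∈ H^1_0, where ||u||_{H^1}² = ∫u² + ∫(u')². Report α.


α = 1

Coercivity of a(·,·) on H^1_0(0, 6) means a(u, u) ≥ α ||u||_{H^1}² for every u ∈ H^1_0.
The interval has length L = 6, and Poincaré/coercivity depend only on L. Here a(u, u) = ∫(u')² + (15/4)·∫u².
Here c = 15/4 ≥ 1, so a(u,u) = ∫(u')² + c∫u² ≥ ∫(u')² + ∫u² = ||u||_{H^1}², i.e. α = 1 works. No larger α is possible: a(u,u) ≥ α||u||_{H^1}² means (1−α)∫(u')² ≥ (α−c)∫u², and for the modes u_n = sin(nπ(x−x₀)/L) (x₀ the left endpoint) one has ∫u_n²/∫(u_n')² = (L/(nπ))² → 0, so a(u_n,u_n)/||u_n||_{H^1}² → 1. Hence the optimal constant is α = 1.
Therefore α = 1.


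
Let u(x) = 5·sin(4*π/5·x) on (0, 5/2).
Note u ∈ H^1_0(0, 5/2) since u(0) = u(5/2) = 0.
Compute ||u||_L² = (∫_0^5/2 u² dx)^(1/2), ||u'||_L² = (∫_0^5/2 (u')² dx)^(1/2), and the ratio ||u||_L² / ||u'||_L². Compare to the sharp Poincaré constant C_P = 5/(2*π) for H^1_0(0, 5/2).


||u||_L² / ||u'||_L² = 5/(4*π) < C_P = 5/(2*π).

u(x) = 5·sin(4*π/5·x), so u'(x) = 4*π*cos(4*π*x/5).
Writing u(x) = A·sin(kπx/L) with A = 5 and k = 2, use ∫_0^L sin²(kπx/L) dx = L/2 and ∫_0^L cos²(kπx/L) dx = L/2.
u² = 25·sin²(4*π/5·x) and (u')² = 16*π^2·cos²(4*π/5·x), and each of sin², cos² integrates to L/2 = 5/4 over (0, 5/2).
∫_0^5/2 u² dx = 125/4, so ||u||_L² = 5*sqrt(5)/2.
∫_0^5/2 (u')² dx = 20*π^2, so ||u'||_L² = 2*sqrt(5)*π.
Ratio ||u||_L² / ||u'||_L² = 5/(4*π).
Sharp Poincaré constant on H^1_0(0, 5/2) is C_P = L/π = 5/(2*π), achieved by sin(2*π/5·x).
This is the k = 2 harmonic; the ratio L/(kπ) is strictly less than C_P = L/π, consistent with the sharp inequality ||u||_L² ≤ C_P ||u'||_L².
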